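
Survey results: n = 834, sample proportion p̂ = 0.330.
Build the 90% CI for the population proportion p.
(0.303, 0.357)

Proportion CI:
SE = √(p̂(1-p̂)/n) = √(0.330 · 0.670 / 834) = 0.01628

z* = 1.645
Margin = z* · SE = 1.645 · 0.01628 = 0.0268

CI: 0.330 ± 0.0268 = (0.303, 0.357)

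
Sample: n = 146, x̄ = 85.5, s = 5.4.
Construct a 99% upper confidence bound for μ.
μ ≤ 86.55

Upper bound (one-sided):
t* = 2.352 (one-sided for 99%)
Upper bound = x̄ + t* · s/√n = 85.5 + 2.352 · 5.4/√146 = 86.55

We are 99% confident that μ ≤ 86.55.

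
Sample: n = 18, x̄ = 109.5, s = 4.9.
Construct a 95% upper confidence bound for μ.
μ ≤ 111.51

Upper bound (one-sided):
t* = 1.740 (one-sided for 95%)
Upper bound = x̄ + t* · s/√n = 109.5 + 1.740 · 4.9/√18 = 111.51

We are 95% confident that μ ≤ 111.51.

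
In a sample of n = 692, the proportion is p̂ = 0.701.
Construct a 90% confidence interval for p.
(0.672, 0.730)

Proportion CI:
SE = √(p̂(1-p̂)/n) = √(0.701 · 0.299 / 692) = 0.01740

z* = 1.645
Margin = z* · SE = 1.645 · 0.01740 = 0.0286

CI: 0.701 ± 0.0286 = (0.672, 0.730)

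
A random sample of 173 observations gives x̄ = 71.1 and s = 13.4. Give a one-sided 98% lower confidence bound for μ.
μ ≥ 68.99

Lower bound (one-sided):
t* = 2.069 (one-sided for 98%)
Lower bound = x̄ - t* · s/√n = 71.1 - 2.069 · 13.4/√173 = 68.99

We are 98% confident that μ ≥ 68.99.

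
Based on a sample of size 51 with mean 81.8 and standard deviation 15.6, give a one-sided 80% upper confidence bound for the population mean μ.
μ ≤ 83.65

Upper bound (one-sided):
t* = 0.849 (one-sided for 80%)
Upper bound = x̄ + t* · s/√n = 81.8 + 0.849 · 15.6/√51 = 83.65

We are 80% confident that μ ≤ 83.65.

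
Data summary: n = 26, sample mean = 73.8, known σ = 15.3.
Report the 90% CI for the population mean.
(68.86, 78.74)

z-interval (σ known):
z* = 1.645 for 90% confidence

Margin of error = z* · σ/√n = 1.645 · 15.3/√26 = 4.94

CI: (73.8 - 4.94, 73.8 + 4.94) = (68.86, 78.74)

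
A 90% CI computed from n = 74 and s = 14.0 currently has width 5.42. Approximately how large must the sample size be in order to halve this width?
n ≈ 296

CI width ∝ 1/√n
To reduce width by factor 2, need √n to grow by 2 → need 2² = 4 times as many samples.

Current: n = 74, width = 5.42
New: n = 296, width ≈ 2.69

Width reduced by factor of 5.42/2.69 = 2.01.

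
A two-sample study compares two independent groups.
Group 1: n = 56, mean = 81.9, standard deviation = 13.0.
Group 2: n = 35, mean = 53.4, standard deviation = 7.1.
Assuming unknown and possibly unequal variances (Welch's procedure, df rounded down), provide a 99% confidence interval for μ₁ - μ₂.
(22.94, 34.06)

Difference: x̄₁ - x̄₂ = 28.50
SE = √(s₁²/n₁ + s₂²/n₂) = √(13.0²/56 + 7.1²/35) = 2.1114
df = 87.71 → 87 (Welch–Satterthwaite, rounded down)
t* = 2.634

CI: 28.50 ± 2.634 · 2.1114 = 28.50 ± 5.56 = (22.94, 34.06)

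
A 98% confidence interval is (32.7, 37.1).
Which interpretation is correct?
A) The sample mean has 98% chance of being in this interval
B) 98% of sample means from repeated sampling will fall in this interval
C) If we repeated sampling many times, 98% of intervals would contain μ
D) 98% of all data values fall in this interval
C

A) Wrong — x̄ is observed and sits in the interval by construction.
B) Wrong — coverage applies to intervals containing μ, not to future x̄ values.
C) Correct — this is the frequentist long-run coverage interpretation.
D) Wrong — a CI is about the parameter μ, not individual data values.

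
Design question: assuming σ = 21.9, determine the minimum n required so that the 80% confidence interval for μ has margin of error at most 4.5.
n ≥ 39

For margin E ≤ 4.5:
n ≥ (z* · σ / E)²
n ≥ (1.282 · 21.9 / 4.5)²
n ≥ 38.93

Minimum n = 39 (rounding up)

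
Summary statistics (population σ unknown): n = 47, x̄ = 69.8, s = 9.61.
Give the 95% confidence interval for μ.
(66.98, 72.62)

t-interval (σ unknown):
df = n - 1 = 46
t* = 2.013 for 95% confidence

Margin of error = t* · s/√n = 2.013 · 9.61/√47 = 2.82

CI: (66.98, 72.62)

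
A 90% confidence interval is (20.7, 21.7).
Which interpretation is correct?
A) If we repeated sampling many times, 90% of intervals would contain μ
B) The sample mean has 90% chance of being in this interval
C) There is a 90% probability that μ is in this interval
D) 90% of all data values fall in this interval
A

A) Correct — this is the frequentist long-run coverage interpretation.
B) Wrong — x̄ is observed and sits in the interval by construction.
C) Wrong — μ is fixed; the randomness lives in the interval, not in μ.
D) Wrong — a CI is about the parameter μ, not individual data values.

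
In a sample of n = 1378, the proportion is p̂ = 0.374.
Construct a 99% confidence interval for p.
(0.340, 0.408)

Proportion CI:
SE = √(p̂(1-p̂)/n) = √(0.374 · 0.626 / 1378) = 0.01303

z* = 2.576
Margin = z* · SE = 2.576 · 0.01303 = 0.0336

CI: 0.374 ± 0.0336 = (0.340, 0.408)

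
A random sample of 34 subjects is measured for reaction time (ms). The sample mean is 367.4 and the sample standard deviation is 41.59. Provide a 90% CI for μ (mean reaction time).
(355.33, 379.47)

t-interval (σ unknown):
df = n - 1 = 33
t* = 1.692 for 90% confidence

Margin of error = t* · s/√n = 1.692 · 41.59/√34 = 12.07

CI: (355.33, 379.47)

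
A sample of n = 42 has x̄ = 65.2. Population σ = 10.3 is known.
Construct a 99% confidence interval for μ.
(61.11, 69.29)

z-interval (σ known):
z* = 2.576 for 99% confidence

Margin of error = z* · σ/√n = 2.576 · 10.3/√42 = 4.09

CI: (65.2 - 4.09, 65.2 + 4.09) = (61.11, 69.29)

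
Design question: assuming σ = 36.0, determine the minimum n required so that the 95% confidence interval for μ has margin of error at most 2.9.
n ≥ 592

For margin E ≤ 2.9:
n ≥ (z* · σ / E)²
n ≥ (1.960 · 36.0 / 2.9)²
n ≥ 592.00

Minimum n = 592 (rounding up)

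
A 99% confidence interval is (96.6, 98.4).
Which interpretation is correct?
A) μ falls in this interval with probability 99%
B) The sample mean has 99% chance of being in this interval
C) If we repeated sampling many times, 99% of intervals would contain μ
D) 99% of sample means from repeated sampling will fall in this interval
C

A) Wrong — μ is fixed; the randomness lives in the interval, not in μ.
B) Wrong — x̄ is observed and sits in the interval by construction.
C) Correct — this is the frequentist long-run coverage interpretation.
D) Wrong — coverage applies to intervals containing μ, not to future x̄ values.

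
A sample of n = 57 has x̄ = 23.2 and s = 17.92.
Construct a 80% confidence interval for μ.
(20.12, 26.28)

t-interval (σ unknown):
df = n - 1 = 56
t* = 1.297 for 80% confidence

Margin of error = t* · s/√n = 1.297 · 17.92/√57 = 3.08

CI: (20.12, 26.28)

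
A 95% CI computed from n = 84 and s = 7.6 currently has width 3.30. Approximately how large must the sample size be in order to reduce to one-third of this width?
n ≈ 756

CI width ∝ 1/√n
To reduce width by factor 3, need √n to grow by 3 → need 3² = 9 times as many samples.

Current: n = 84, width = 3.30
New: n = 756, width ≈ 1.09

Width reduced by factor of 3.30/1.09 = 3.03.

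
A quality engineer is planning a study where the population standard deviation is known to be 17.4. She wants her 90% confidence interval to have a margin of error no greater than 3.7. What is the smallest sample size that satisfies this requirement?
n ≥ 60

For margin E ≤ 3.7:
n ≥ (z* · σ / E)²
n ≥ (1.645 · 17.4 / 3.7)²
n ≥ 59.84

Minimum n = 60 (rounding up)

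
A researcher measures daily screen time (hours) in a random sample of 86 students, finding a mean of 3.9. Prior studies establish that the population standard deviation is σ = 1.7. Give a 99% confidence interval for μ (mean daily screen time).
(3.43, 4.37)

z-interval (σ known):
z* = 2.576 for 99% confidence

Margin of error = z* · σ/√n = 2.576 · 1.7/√86 = 0.47

CI: (3.9 - 0.47, 3.9 + 0.47) = (3.43, 4.37)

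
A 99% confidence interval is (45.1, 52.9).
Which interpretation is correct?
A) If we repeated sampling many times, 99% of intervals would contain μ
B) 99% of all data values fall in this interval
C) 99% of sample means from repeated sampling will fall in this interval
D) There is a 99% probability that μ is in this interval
A

A) Correct — this is the frequentist long-run coverage interpretation.
B) Wrong — a CI is about the parameter μ, not individual data values.
C) Wrong — coverage applies to intervals containing μ, not to future x̄ values.
D) Wrong — μ is fixed; the randomness lives in the interval, not in μ.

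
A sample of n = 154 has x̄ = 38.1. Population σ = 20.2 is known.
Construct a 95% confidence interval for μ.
(34.91, 41.29)

z-interval (σ known):
z* = 1.960 for 95% confidence

Margin of error = z* · σ/√n = 1.960 · 20.2/√154 = 3.19

CI: (38.1 - 3.19, 38.1 + 3.19) = (34.91, 41.29)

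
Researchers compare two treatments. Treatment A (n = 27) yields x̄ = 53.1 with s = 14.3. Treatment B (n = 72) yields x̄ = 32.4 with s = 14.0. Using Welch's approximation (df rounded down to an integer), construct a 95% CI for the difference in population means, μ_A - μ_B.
(14.24, 27.16)

Difference: x̄₁ - x̄₂ = 20.70
SE = √(s₁²/n₁ + s₂²/n₂) = √(14.3²/27 + 14.0²/72) = 3.2087
df = 45.88 → 45 (Welch–Satterthwaite, rounded down)
t* = 2.014

CI: 20.70 ± 2.014 · 3.2087 = 20.70 ± 6.46 = (14.24, 27.16)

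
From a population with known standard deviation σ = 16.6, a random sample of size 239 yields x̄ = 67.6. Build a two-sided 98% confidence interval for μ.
(65.10, 70.10)

z-interval (σ known):
z* = 2.326 for 98% confidence

Margin of error = z* · σ/√n = 2.326 · 16.6/√239 = 2.50

CI: (67.6 - 2.50, 67.6 + 2.50) = (65.10, 70.10)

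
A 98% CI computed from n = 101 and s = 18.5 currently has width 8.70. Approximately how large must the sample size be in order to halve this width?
n ≈ 404

CI width ∝ 1/√n
To reduce width by factor 2, need √n to grow by 2 → need 2² = 4 times as many samples.

Current: n = 101, width = 8.70
New: n = 404, width ≈ 4.30

Width reduced by factor of 8.70/4.30 = 2.02.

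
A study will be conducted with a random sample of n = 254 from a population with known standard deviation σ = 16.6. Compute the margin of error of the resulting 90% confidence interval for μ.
Margin of error = 1.71

Margin of error = z* · σ/√n
= 1.645 · 16.6/√254
= 1.645 · 16.6/15.9374
= 1.71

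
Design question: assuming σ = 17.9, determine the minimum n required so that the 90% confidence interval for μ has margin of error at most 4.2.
n ≥ 50

For margin E ≤ 4.2:
n ≥ (z* · σ / E)²
n ≥ (1.645 · 17.9 / 4.2)²
n ≥ 49.15

Minimum n = 50 (rounding up)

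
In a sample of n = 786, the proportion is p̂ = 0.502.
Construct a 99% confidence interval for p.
(0.456, 0.548)

Proportion CI:
SE = √(p̂(1-p̂)/n) = √(0.502 · 0.498 / 786) = 0.01783

z* = 2.576
Margin = z* · SE = 2.576 · 0.01783 = 0.0459

CI: 0.502 ± 0.0459 = (0.456, 0.548)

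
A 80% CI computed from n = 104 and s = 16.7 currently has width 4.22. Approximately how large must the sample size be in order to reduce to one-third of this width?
n ≈ 936

CI width ∝ 1/√n
To reduce width by factor 3, need √n to grow by 3 → need 3² = 9 times as many samples.

Current: n = 104, width = 4.22
New: n = 936, width ≈ 1.40

Width reduced by factor of 4.22/1.40 = 3.01.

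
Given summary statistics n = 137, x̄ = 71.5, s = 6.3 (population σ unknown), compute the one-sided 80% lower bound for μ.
μ ≥ 71.05

Lower bound (one-sided):
t* = 0.844 (one-sided for 80%)
Lower bound = x̄ - t* · s/√n = 71.5 - 0.844 · 6.3/√137 = 71.05

We are 80% confident that μ ≥ 71.05.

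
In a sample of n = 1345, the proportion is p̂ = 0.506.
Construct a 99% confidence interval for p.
(0.471, 0.541)

Proportion CI:
SE = √(p̂(1-p̂)/n) = √(0.506 · 0.494 / 1345) = 0.01363

z* = 2.576
Margin = z* · SE = 2.576 · 0.01363 = 0.0351

CI: 0.506 ± 0.0351 = (0.471, 0.541)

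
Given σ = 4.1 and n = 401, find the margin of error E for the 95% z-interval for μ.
Margin of error = 0.40

Margin of error = z* · σ/√n
= 1.960 · 4.1/√401
= 1.960 · 4.1/20.0250
= 0.40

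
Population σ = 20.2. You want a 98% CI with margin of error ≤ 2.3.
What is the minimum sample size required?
n ≥ 418

For margin E ≤ 2.3:
n ≥ (z* · σ / E)²
n ≥ (2.326 · 20.2 / 2.3)²
n ≥ 417.32

Minimum n = 418 (rounding up)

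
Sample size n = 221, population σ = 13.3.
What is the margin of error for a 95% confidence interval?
Margin of error = 1.75

Margin of error = z* · σ/√n
= 1.960 · 13.3/√221
= 1.960 · 13.3/14.8661
= 1.75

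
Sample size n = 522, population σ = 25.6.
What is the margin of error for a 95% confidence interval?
Margin of error = 2.20

Margin of error = z* · σ/√n
= 1.960 · 25.6/√522
= 1.960 · 25.6/22.8473
= 2.20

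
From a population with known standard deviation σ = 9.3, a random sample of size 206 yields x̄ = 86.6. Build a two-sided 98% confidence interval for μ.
(85.09, 88.11)

z-interval (σ known):
z* = 2.326 for 98% confidence

Margin of error = z* · σ/√n = 2.326 · 9.3/√206 = 1.51

CI: (86.6 - 1.51, 86.6 + 1.51) = (85.09, 88.11)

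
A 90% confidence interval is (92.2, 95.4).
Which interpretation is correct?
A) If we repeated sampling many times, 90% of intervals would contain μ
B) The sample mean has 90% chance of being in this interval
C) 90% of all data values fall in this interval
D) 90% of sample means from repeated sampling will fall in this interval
A

A) Correct — this is the frequentist long-run coverage interpretation.
B) Wrong — x̄ is observed and sits in the interval by construction.
C) Wrong — a CI is about the parameter μ, not individual data values.
D) Wrong — coverage applies to intervals containing μ, not to future x̄ values.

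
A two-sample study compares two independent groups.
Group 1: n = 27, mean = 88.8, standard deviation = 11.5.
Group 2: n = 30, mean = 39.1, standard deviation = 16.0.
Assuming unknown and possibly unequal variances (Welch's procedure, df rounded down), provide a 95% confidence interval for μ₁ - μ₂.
(42.34, 57.06)

Difference: x̄₁ - x̄₂ = 49.70
SE = √(s₁²/n₁ + s₂²/n₂) = √(11.5²/27 + 16.0²/30) = 3.6649
df = 52.54 → 52 (Welch–Satterthwaite, rounded down)
t* = 2.007

CI: 49.70 ± 2.007 · 3.6649 = 49.70 ± 7.36 = (42.34, 57.06)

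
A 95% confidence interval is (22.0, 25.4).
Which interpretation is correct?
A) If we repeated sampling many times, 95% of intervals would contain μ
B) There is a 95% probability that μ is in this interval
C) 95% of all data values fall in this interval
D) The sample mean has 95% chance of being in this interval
A

A) Correct — this is the frequentist long-run coverage interpretation.
B) Wrong — μ is fixed; the randomness lives in the interval, not in μ.
C) Wrong — a CI is about the parameter μ, not individual data values.
D) Wrong — x̄ is observed and sits in the interval by construction.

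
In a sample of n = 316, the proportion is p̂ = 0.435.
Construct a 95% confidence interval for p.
(0.380, 0.490)

Proportion CI:
SE = √(p̂(1-p̂)/n) = √(0.435 · 0.565 / 316) = 0.02789

z* = 1.960
Margin = z* · SE = 1.960 · 0.02789 = 0.0547

CI: 0.435 ± 0.0547 = (0.380, 0.490)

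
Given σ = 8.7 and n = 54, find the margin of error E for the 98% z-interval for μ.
Margin of error = 2.75

Margin of error = z* · σ/√n
= 2.326 · 8.7/√54
= 2.326 · 8.7/7.3485
= 2.75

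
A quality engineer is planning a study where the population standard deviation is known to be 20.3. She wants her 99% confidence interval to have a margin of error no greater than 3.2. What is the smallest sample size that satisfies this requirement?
n ≥ 268

For margin E ≤ 3.2:
n ≥ (z* · σ / E)²
n ≥ (2.576 · 20.3 / 3.2)²
n ≥ 267.04

Minimum n = 268 (rounding up)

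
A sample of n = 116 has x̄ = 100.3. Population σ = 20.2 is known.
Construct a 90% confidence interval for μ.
(97.21, 103.39)

z-interval (σ known):
z* = 1.645 for 90% confidence

Margin of error = z* · σ/√n = 1.645 · 20.2/√116 = 3.09

CI: (100.3 - 3.09, 100.3 + 3.09) = (97.21, 103.39)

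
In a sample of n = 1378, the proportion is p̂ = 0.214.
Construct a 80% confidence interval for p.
(0.200, 0.228)

Proportion CI:
SE = √(p̂(1-p̂)/n) = √(0.214 · 0.786 / 1378) = 0.01105

z* = 1.282
Margin = z* · SE = 1.282 · 0.01105 = 0.0142

CI: 0.214 ± 0.0142 = (0.200, 0.228)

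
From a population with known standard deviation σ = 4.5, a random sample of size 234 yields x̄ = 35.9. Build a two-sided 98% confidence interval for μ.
(35.22, 36.58)

z-interval (σ known):
z* = 2.326 for 98% confidence

Margin of error = z* · σ/√n = 2.326 · 4.5/√234 = 0.68

CI: (35.9 - 0.68, 35.9 + 0.68) = (35.22, 36.58)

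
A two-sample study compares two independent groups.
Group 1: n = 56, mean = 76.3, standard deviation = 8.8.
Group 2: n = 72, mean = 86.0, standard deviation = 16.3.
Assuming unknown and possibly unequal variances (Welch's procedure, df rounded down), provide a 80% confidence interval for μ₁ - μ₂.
(-12.60, -6.80)

Difference: x̄₁ - x̄₂ = -9.70
SE = √(s₁²/n₁ + s₂²/n₂) = √(8.8²/56 + 16.3²/72) = 2.2523
df = 113.59 → 113 (Welch–Satterthwaite, rounded down)
t* = 1.289

CI: -9.70 ± 1.289 · 2.2523 = -9.70 ± 2.90 = (-12.60, -6.80)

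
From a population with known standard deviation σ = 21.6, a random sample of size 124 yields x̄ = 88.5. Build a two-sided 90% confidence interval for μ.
(85.31, 91.69)

z-interval (σ known):
z* = 1.645 for 90% confidence

Margin of error = z* · σ/√n = 1.645 · 21.6/√124 = 3.19

CI: (88.5 - 3.19, 88.5 + 3.19) = (85.31, 91.69)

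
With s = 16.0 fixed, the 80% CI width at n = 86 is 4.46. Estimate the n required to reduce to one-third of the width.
n ≈ 774

CI width ∝ 1/√n
To reduce width by factor 3, need √n to grow by 3 → need 3² = 9 times as many samples.

Current: n = 86, width = 4.46
New: n = 774, width ≈ 1.48

Width reduced by factor of 4.46/1.48 = 3.01.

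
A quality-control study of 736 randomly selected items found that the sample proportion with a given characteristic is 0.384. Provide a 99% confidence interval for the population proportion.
(0.338, 0.430)

Proportion CI:
SE = √(p̂(1-p̂)/n) = √(0.384 · 0.616 / 736) = 0.01793

z* = 2.576
Margin = z* · SE = 2.576 · 0.01793 = 0.0462

CI: 0.384 ± 0.0462 = (0.338, 0.430)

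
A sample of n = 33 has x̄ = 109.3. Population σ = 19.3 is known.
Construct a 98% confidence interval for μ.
(101.49, 117.11)

z-interval (σ known):
z* = 2.326 for 98% confidence

Margin of error = z* · σ/√n = 2.326 · 19.3/√33 = 7.81

CI: (109.3 - 7.81, 109.3 + 7.81) = (101.49, 117.11)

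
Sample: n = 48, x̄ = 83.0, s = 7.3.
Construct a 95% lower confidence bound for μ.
μ ≥ 81.23

Lower bound (one-sided):
t* = 1.678 (one-sided for 95%)
Lower bound = x̄ - t* · s/√n = 83.0 - 1.678 · 7.3/√48 = 81.23

We are 95% confident that μ ≥ 81.23.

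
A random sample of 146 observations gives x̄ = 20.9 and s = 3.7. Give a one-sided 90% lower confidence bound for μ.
μ ≥ 20.51

Lower bound (one-sided):
t* = 1.287 (one-sided for 90%)
Lower bound = x̄ - t* · s/√n = 20.9 - 1.287 · 3.7/√146 = 20.51

We are 90% confident that μ ≥ 20.51.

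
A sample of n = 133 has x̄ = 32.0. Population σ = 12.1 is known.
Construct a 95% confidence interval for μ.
(29.94, 34.06)

z-interval (σ known):
z* = 1.960 for 95% confidence

Margin of error = z* · σ/√n = 1.960 · 12.1/√133 = 2.06

CI: (32.0 - 2.06, 32.0 + 2.06) = (29.94, 34.06)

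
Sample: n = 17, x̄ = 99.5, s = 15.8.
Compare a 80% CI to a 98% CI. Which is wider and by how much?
98% CI is wider by 9.55

df = 16
80% CI: t* = 1.337, (94.38, 104.62), width = 2 · t* · s/√n = 10.25
98% CI: t* = 2.583, (89.60, 109.40), width = 2 · t* · s/√n = 19.80

The 98% CI is wider by 19.80 - 10.25 = 9.55.
Higher confidence requires a wider interval.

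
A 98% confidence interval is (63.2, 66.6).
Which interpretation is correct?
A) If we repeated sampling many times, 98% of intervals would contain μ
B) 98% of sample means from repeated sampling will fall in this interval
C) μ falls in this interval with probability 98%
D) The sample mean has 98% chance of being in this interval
A

A) Correct — this is the frequentist long-run coverage interpretation.
B) Wrong — coverage applies to intervals containing μ, not to future x̄ values.
C) Wrong — μ is fixed; the randomness lives in the interval, not in μ.
D) Wrong — x̄ is observed and sits in the interval by construction.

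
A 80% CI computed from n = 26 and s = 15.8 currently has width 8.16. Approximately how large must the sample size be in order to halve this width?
n ≈ 104

CI width ∝ 1/√n
To reduce width by factor 2, need √n to grow by 2 → need 2² = 4 times as many samples.

Current: n = 26, width = 8.16
New: n = 104, width ≈ 4.00

Width reduced by factor of 8.16/4.00 = 2.04.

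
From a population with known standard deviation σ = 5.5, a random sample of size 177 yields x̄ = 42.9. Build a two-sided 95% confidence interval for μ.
(42.09, 43.71)

z-interval (σ known):
z* = 1.960 for 95% confidence

Margin of error = z* · σ/√n = 1.960 · 5.5/√177 = 0.81

CI: (42.9 - 0.81, 42.9 + 0.81) = (42.09, 43.71)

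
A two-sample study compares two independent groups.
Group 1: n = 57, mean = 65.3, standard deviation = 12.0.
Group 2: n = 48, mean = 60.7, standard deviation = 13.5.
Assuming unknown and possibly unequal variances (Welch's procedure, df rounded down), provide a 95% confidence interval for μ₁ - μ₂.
(-0.39, 9.59)

Difference: x̄₁ - x̄₂ = 4.60
SE = √(s₁²/n₁ + s₂²/n₂) = √(12.0²/57 + 13.5²/48) = 2.5146
df = 95.04 → 95 (Welch–Satterthwaite, rounded down)
t* = 1.985

CI: 4.60 ± 1.985 · 2.5146 = 4.60 ± 4.99 = (-0.39, 9.59)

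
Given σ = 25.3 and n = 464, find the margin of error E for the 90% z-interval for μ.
Margin of error = 1.93

Margin of error = z* · σ/√n
= 1.645 · 25.3/√464
= 1.645 · 25.3/21.5407
= 1.93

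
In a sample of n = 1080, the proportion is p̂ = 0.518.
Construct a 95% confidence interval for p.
(0.488, 0.548)

Proportion CI:
SE = √(p̂(1-p̂)/n) = √(0.518 · 0.482 / 1080) = 0.01520

z* = 1.960
Margin = z* · SE = 1.960 · 0.01520 = 0.0298

CI: 0.518 ± 0.0298 = (0.488, 0.548)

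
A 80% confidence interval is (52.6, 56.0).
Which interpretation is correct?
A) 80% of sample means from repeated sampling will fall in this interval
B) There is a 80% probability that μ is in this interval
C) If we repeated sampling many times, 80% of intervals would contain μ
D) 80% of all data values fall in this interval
C

A) Wrong — coverage applies to intervals containing μ, not to future x̄ values.
B) Wrong — μ is fixed; the randomness lives in the interval, not in μ.
C) Correct — this is the frequentist long-run coverage interpretation.
D) Wrong — a CI is about the parameter μ, not individual data values.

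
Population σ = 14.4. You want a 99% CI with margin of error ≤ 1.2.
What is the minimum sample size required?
n ≥ 956

For margin E ≤ 1.2:
n ≥ (z* · σ / E)²
n ≥ (2.576 · 14.4 / 1.2)²
n ≥ 955.55

Minimum n = 956 (rounding up)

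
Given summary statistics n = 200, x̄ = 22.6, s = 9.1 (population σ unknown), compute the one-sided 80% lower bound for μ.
μ ≥ 22.06

Lower bound (one-sided):
t* = 0.843 (one-sided for 80%)
Lower bound = x̄ - t* · s/√n = 22.6 - 0.843 · 9.1/√200 = 22.06

We are 80% confident that μ ≥ 22.06.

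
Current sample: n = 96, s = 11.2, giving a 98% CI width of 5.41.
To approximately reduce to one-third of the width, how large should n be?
n ≈ 864

CI width ∝ 1/√n
To reduce width by factor 3, need √n to grow by 3 → need 3² = 9 times as many samples.

Current: n = 96, width = 5.41
New: n = 864, width ≈ 1.78

Width reduced by factor of 5.41/1.78 = 3.04.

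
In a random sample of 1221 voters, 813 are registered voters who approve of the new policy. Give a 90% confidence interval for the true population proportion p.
(0.644, 0.688)

Proportion CI:
p̂ = 813/1221 = 0.66585
SE = √(p̂(1-p̂)/n) = √(0.66585 · 0.33415 / 1221) = 0.01350

z* = 1.645
Margin = z* · SE = 1.645 · 0.01350 = 0.0222

CI: 0.66585 ± 0.0222 = (0.644, 0.688)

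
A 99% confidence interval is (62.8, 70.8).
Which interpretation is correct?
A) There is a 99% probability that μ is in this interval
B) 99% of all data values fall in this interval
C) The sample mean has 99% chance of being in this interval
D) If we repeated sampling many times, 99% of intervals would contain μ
D

A) Wrong — μ is fixed; the randomness lives in the interval, not in μ.
B) Wrong — a CI is about the parameter μ, not individual data values.
C) Wrong — x̄ is observed and sits in the interval by construction.
D) Correct — this is the frequentist long-run coverage interpretation.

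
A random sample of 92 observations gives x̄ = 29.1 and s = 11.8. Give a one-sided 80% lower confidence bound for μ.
μ ≥ 28.06

Lower bound (one-sided):
t* = 0.846 (one-sided for 80%)
Lower bound = x̄ - t* · s/√n = 29.1 - 0.846 · 11.8/√92 = 28.06

We are 80% confident that μ ≥ 28.06.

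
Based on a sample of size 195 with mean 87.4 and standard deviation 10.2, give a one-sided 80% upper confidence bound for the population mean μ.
μ ≤ 88.02

Upper bound (one-sided):
t* = 0.843 (one-sided for 80%)
Upper bound = x̄ + t* · s/√n = 87.4 + 0.843 · 10.2/√195 = 88.02

We are 80% confident that μ ≤ 88.02.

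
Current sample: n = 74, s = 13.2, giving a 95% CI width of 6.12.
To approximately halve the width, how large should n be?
n ≈ 296

CI width ∝ 1/√n
To reduce width by factor 2, need √n to grow by 2 → need 2² = 4 times as many samples.

Current: n = 74, width = 6.12
New: n = 296, width ≈ 3.02

Width reduced by factor of 6.12/3.02 = 2.03.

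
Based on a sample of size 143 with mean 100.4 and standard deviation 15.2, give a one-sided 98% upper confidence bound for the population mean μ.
μ ≤ 103.03

Upper bound (one-sided):
t* = 2.073 (one-sided for 98%)
Upper bound = x̄ + t* · s/√n = 100.4 + 2.073 · 15.2/√143 = 103.03

We are 98% confident that μ ≤ 103.03.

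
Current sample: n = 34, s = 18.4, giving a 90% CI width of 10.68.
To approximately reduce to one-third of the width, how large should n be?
n ≈ 306

CI width ∝ 1/√n
To reduce width by factor 3, need √n to grow by 3 → need 3² = 9 times as many samples.

Current: n = 34, width = 10.68
New: n = 306, width ≈ 3.47

Width reduced by factor of 10.68/3.47 = 3.08.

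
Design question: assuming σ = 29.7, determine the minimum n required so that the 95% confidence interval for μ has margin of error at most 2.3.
n ≥ 641

For margin E ≤ 2.3:
n ≥ (z* · σ / E)²
n ≥ (1.960 · 29.7 / 2.3)²
n ≥ 640.57

Minimum n = 641 (rounding up)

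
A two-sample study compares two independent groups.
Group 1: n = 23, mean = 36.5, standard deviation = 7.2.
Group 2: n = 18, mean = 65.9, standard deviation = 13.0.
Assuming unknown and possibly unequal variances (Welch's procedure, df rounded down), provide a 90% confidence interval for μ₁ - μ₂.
(-35.23, -23.57)

Difference: x̄₁ - x̄₂ = -29.40
SE = √(s₁²/n₁ + s₂²/n₂) = √(7.2²/23 + 13.0²/18) = 3.4122
df = 25.03 → 25 (Welch–Satterthwaite, rounded down)
t* = 1.708

CI: -29.40 ± 1.708 · 3.4122 = -29.40 ± 5.83 = (-35.23, -23.57)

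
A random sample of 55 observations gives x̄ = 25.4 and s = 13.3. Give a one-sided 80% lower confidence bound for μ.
μ ≥ 23.88

Lower bound (one-sided):
t* = 0.848 (one-sided for 80%)
Lower bound = x̄ - t* · s/√n = 25.4 - 0.848 · 13.3/√55 = 23.88

We are 80% confident that μ ≥ 23.88.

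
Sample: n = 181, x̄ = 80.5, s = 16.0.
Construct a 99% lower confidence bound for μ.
μ ≥ 77.71

Lower bound (one-sided):
t* = 2.347 (one-sided for 99%)
Lower bound = x̄ - t* · s/√n = 80.5 - 2.347 · 16.0/√181 = 77.71

We are 99% confident that μ ≥ 77.71.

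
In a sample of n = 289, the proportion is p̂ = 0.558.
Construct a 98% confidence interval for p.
(0.490, 0.626)

Proportion CI:
SE = √(p̂(1-p̂)/n) = √(0.558 · 0.442 / 289) = 0.02921

z* = 2.326
Margin = z* · SE = 2.326 · 0.02921 = 0.0679

CI: 0.558 ± 0.0679 = (0.490, 0.626)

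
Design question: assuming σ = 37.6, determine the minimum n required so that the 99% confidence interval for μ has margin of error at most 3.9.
n ≥ 617

For margin E ≤ 3.9:
n ≥ (z* · σ / E)²
n ≥ (2.576 · 37.6 / 3.9)²
n ≥ 616.79

Minimum n = 617 (rounding up)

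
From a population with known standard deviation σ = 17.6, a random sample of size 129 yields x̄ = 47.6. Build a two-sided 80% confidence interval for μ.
(45.61, 49.59)

z-interval (σ known):
z* = 1.282 for 80% confidence

Margin of error = z* · σ/√n = 1.282 · 17.6/√129 = 1.99

CI: (47.6 - 1.99, 47.6 + 1.99) = (45.61, 49.59)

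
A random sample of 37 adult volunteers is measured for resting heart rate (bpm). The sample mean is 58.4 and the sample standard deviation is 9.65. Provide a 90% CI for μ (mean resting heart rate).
(55.72, 61.08)

t-interval (σ unknown):
df = n - 1 = 36
t* = 1.688 for 90% confidence

Margin of error = t* · s/√n = 1.688 · 9.65/√37 = 2.68

CI: (55.72, 61.08)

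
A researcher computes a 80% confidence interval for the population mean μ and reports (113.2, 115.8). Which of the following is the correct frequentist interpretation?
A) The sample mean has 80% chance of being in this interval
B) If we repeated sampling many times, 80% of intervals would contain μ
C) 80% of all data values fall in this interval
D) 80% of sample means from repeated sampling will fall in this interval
B

A) Wrong — x̄ is observed and sits in the interval by construction.
B) Correct — this is the frequentist long-run coverage interpretation.
C) Wrong — a CI is about the parameter μ, not individual data values.
D) Wrong — coverage applies to intervals containing μ, not to future x̄ values.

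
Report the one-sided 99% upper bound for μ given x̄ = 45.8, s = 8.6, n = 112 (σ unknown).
μ ≤ 47.72

Upper bound (one-sided):
t* = 2.360 (one-sided for 99%)
Upper bound = x̄ + t* · s/√n = 45.8 + 2.360 · 8.6/√112 = 47.72

We are 99% confident that μ ≤ 47.72.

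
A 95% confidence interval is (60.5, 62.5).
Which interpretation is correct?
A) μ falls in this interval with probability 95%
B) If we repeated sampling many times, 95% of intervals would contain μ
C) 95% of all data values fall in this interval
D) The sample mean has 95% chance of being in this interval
B

A) Wrong — μ is fixed; the randomness lives in the interval, not in μ.
B) Correct — this is the frequentist long-run coverage interpretation.
C) Wrong — a CI is about the parameter μ, not individual data values.
D) Wrong — x̄ is observed and sits in the interval by construction.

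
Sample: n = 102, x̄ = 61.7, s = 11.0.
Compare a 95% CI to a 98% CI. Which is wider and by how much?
98% CI is wider by 0.83

df = 101
95% CI: t* = 1.984, (59.54, 63.86), width = 2 · t* · s/√n = 4.32
98% CI: t* = 2.364, (59.13, 64.27), width = 2 · t* · s/√n = 5.15

The 98% CI is wider by 5.15 - 4.32 = 0.83.
Higher confidence requires a wider interval.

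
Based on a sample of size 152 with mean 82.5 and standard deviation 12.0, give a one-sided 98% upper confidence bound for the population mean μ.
μ ≤ 84.52

Upper bound (one-sided):
t* = 2.072 (one-sided for 98%)
Upper bound = x̄ + t* · s/√n = 82.5 + 2.072 · 12.0/√152 = 84.52

We are 98% confident that μ ≤ 84.52.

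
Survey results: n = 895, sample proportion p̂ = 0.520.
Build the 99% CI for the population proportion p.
(0.477, 0.563)

Proportion CI:
SE = √(p̂(1-p̂)/n) = √(0.520 · 0.480 / 895) = 0.01670

z* = 2.576
Margin = z* · SE = 2.576 · 0.01670 = 0.0430

CI: 0.520 ± 0.0430 = (0.477, 0.563)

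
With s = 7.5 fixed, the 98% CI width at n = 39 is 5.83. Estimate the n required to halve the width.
n ≈ 156

CI width ∝ 1/√n
To reduce width by factor 2, need √n to grow by 2 → need 2² = 4 times as many samples.

Current: n = 39, width = 5.83
New: n = 156, width ≈ 2.82

Width reduced by factor of 5.83/2.82 = 2.07.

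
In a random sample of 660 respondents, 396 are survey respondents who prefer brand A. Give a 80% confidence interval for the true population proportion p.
(0.576, 0.624)

Proportion CI:
p̂ = 396/660 = 0.60000
SE = √(p̂(1-p̂)/n) = √(0.60000 · 0.40000 / 660) = 0.01907

z* = 1.282
Margin = z* · SE = 1.282 · 0.01907 = 0.0244

CI: 0.60000 ± 0.0244 = (0.576, 0.624)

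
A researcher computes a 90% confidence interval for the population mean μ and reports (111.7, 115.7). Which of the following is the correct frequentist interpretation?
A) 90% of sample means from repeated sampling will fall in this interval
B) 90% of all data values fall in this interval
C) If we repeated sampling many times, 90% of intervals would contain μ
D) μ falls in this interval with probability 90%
C

A) Wrong — coverage applies to intervals containing μ, not to future x̄ values.
B) Wrong — a CI is about the parameter μ, not individual data values.
C) Correct — this is the frequentist long-run coverage interpretation.
D) Wrong — μ is fixed; the randomness lives in the interval, not in μ.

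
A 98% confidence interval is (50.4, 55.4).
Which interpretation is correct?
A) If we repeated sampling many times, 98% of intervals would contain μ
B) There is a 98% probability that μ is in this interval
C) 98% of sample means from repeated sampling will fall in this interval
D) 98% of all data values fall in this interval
A

A) Correct — this is the frequentist long-run coverage interpretation.
B) Wrong — μ is fixed; the randomness lives in the interval, not in μ.
C) Wrong — coverage applies to intervals containing μ, not to future x̄ values.
D) Wrong — a CI is about the parameter μ, not individual data values.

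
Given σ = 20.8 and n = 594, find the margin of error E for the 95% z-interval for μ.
Margin of error = 1.67

Margin of error = z* · σ/√n
= 1.960 · 20.8/√594
= 1.960 · 20.8/24.3721
= 1.67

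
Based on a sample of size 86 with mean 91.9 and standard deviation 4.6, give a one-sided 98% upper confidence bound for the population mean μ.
μ ≤ 92.93

Upper bound (one-sided):
t* = 2.086 (one-sided for 98%)
Upper bound = x̄ + t* · s/√n = 91.9 + 2.086 · 4.6/√86 = 92.93

We are 98% confident that μ ≤ 92.93.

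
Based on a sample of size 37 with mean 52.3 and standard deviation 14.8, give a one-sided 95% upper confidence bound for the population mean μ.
μ ≤ 56.41

Upper bound (one-sided):
t* = 1.688 (one-sided for 95%)
Upper bound = x̄ + t* · s/√n = 52.3 + 1.688 · 14.8/√37 = 56.41

We are 95% confident that μ ≤ 56.41.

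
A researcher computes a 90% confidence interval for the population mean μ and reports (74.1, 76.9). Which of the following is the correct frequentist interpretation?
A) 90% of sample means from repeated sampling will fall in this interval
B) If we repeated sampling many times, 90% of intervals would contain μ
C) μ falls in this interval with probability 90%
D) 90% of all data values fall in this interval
B

A) Wrong — coverage applies to intervals containing μ, not to future x̄ values.
B) Correct — this is the frequentist long-run coverage interpretation.
C) Wrong — μ is fixed; the randomness lives in the interval, not in μ.
D) Wrong — a CI is about the parameter μ, not individual data values.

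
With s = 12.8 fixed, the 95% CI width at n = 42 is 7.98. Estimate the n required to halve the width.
n ≈ 168

CI width ∝ 1/√n
To reduce width by factor 2, need √n to grow by 2 → need 2² = 4 times as many samples.

Current: n = 42, width = 7.98
New: n = 168, width ≈ 3.90

Width reduced by factor of 7.98/3.90 = 2.05.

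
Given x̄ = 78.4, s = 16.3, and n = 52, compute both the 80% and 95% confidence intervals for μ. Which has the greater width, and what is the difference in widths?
95% CI is wider by 3.21

df = 51
80% CI: t* = 1.298, (75.47, 81.33), width = 2 · t* · s/√n = 5.87
95% CI: t* = 2.008, (73.86, 82.94), width = 2 · t* · s/√n = 9.08

The 95% CI is wider by 9.08 - 5.87 = 3.21.
Higher confidence requires a wider interval.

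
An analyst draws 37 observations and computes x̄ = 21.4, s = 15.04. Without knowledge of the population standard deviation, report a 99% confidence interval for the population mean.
(14.68, 28.12)

t-interval (σ unknown):
df = n - 1 = 36
t* = 2.719 for 99% confidence

Margin of error = t* · s/√n = 2.719 · 15.04/√37 = 6.72

CI: (14.68, 28.12)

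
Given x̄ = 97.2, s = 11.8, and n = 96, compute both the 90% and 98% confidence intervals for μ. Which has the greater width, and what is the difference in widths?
98% CI is wider by 1.70

df = 95
90% CI: t* = 1.661, (95.20, 99.20), width = 2 · t* · s/√n = 4.00
98% CI: t* = 2.366, (94.35, 100.05), width = 2 · t* · s/√n = 5.70

The 98% CI is wider by 5.70 - 4.00 = 1.70.
Higher confidence requires a wider interval.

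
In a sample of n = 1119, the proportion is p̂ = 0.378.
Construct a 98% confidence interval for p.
(0.344, 0.412)

Proportion CI:
SE = √(p̂(1-p̂)/n) = √(0.378 · 0.622 / 1119) = 0.01450

z* = 2.326
Margin = z* · SE = 2.326 · 0.01450 = 0.0337

CI: 0.378 ± 0.0337 = (0.344, 0.412)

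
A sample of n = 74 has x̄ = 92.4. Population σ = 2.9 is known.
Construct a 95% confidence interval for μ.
(91.74, 93.06)

z-interval (σ known):
z* = 1.960 for 95% confidence

Margin of error = z* · σ/√n = 1.960 · 2.9/√74 = 0.66

CI: (92.4 - 0.66, 92.4 + 0.66) = (91.74, 93.06)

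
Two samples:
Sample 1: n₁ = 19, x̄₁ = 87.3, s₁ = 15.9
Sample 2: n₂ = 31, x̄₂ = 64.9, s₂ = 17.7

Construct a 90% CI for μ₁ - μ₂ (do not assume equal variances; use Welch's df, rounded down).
(14.26, 30.54)

Difference: x̄₁ - x̄₂ = 22.40
SE = √(s₁²/n₁ + s₂²/n₂) = √(15.9²/19 + 17.7²/31) = 4.8386
df = 41.40 → 41 (Welch–Satterthwaite, rounded down)
t* = 1.683

CI: 22.40 ± 1.683 · 4.8386 = 22.40 ± 8.14 = (14.26, 30.54)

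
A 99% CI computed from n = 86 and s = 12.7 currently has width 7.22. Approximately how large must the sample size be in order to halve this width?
n ≈ 344

CI width ∝ 1/√n
To reduce width by factor 2, need √n to grow by 2 → need 2² = 4 times as many samples.

Current: n = 86, width = 7.22
New: n = 344, width ≈ 3.55

Width reduced by factor of 7.22/3.55 = 2.03.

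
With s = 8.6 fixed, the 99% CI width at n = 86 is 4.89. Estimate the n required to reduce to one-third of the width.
n ≈ 774

CI width ∝ 1/√n
To reduce width by factor 3, need √n to grow by 3 → need 3² = 9 times as many samples.

Current: n = 86, width = 4.89
New: n = 774, width ≈ 1.60

Width reduced by factor of 4.89/1.60 = 3.06.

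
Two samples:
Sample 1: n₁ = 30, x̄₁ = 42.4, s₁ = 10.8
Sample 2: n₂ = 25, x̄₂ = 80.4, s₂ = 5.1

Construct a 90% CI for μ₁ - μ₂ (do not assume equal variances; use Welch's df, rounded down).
(-41.73, -34.27)

Difference: x̄₁ - x̄₂ = -38.00
SE = √(s₁²/n₁ + s₂²/n₂) = √(10.8²/30 + 5.1²/25) = 2.2200
df = 42.89 → 42 (Welch–Satterthwaite, rounded down)
t* = 1.682

CI: -38.00 ± 1.682 · 2.2200 = -38.00 ± 3.73 = (-41.73, -34.27)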